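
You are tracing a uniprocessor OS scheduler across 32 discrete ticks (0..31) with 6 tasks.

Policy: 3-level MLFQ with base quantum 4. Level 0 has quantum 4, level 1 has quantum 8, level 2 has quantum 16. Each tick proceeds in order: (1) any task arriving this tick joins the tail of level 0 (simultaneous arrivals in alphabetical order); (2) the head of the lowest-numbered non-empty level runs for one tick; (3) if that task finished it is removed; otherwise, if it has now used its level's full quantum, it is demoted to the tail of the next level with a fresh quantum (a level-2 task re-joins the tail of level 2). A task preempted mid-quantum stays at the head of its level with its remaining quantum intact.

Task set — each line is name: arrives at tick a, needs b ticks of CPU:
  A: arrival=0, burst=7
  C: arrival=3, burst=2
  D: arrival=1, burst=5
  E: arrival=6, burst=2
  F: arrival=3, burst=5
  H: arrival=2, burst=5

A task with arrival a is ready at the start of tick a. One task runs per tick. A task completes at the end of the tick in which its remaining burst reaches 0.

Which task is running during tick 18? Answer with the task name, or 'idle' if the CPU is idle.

t=0: L0/L1/L2 = A/-/- → run A
t=1: L0/L1/L2 = AD/-/- → run A
t=2: L0/L1/L2 = ADH/-/- → run A
t=3: L0/L1/L2 = ADHCF/-/- → run A
t=4: L0/L1/L2 = DHCF/A/- → run D
t=5: L0/L1/L2 = DHCF/A/- → run D
t=6: L0/L1/L2 = DHCFE/A/- → run D
t=7: L0/L1/L2 = DHCFE/A/- → run D
t=8: L0/L1/L2 = HCFE/AD/- → run H
t=9: L0/L1/L2 = HCFE/AD/- → run H
t=10: L0/L1/L2 = HCFE/AD/- → run H
t=11: L0/L1/L2 = HCFE/AD/- → run H
t=12: L0/L1/L2 = CFE/ADH/- → run C
t=13: L0/L1/L2 = CFE/ADH/- → run C
t=14: L0/L1/L2 = FE/ADH/- → run F
t=15: L0/L1/L2 = FE/ADH/- → run F
t=16: L0/L1/L2 = FE/ADH/- → run F
t=17: L0/L1/L2 = FE/ADH/- → run F
t=18: L0/L1/L2 = E/ADHF/- → run E
t=19: L0/L1/L2 = E/ADHF/- → run E
t=20: L0/L1/L2 = -/ADHF/- → run A
t=21: L0/L1/L2 = -/ADHF/- → run A
t=22: L0/L1/L2 = -/ADHF/- → run A
t=23: L0/L1/L2 = -/DHF/- → run D
t=24: L0/L1/L2 = -/HF/- → run H
t=25: L0/L1/L2 = -/F/- → run F
t=26: (idle)
t=27: (idle)
t=28: (idle)
t=29: (idle)
t=30: (idle)
t=31: (idle)

running at tick 18 = E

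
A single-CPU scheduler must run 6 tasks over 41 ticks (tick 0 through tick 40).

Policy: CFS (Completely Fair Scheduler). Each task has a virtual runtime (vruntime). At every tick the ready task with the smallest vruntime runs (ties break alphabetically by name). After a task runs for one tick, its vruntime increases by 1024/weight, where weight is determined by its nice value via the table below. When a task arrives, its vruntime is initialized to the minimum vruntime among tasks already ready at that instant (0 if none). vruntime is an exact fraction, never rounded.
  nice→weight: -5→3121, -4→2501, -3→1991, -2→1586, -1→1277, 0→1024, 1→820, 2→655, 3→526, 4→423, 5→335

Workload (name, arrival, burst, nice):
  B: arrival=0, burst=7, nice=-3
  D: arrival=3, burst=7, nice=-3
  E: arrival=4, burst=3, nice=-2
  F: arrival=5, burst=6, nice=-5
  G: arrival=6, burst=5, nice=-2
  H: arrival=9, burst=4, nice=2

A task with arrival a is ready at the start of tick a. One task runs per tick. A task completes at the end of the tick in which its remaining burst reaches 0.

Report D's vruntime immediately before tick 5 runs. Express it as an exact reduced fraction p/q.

t=0: vr[B=0] → run B
t=1: vr[B=1024/1991] → run B
t=2: vr[B=2048/1991] → run B
t=3: vr[B=3072/1991 D=3072/1991] → run B
t=4: vr[B=4096/1991 D=3072/1991 E=3072/1991] → run D
t=5: vr[B=4096/1991 D=4096/1991 E=3072/1991 F=3072/1991] → run E
t=6: vr[B=4096/1991 D=4096/1991 E=3455488/1578863 F=3072/1991 G=3072/1991] → run F
t=7: vr[B=4096/1991 D=4096/1991 E=3455488/1578863 F=11626496/6213911 G=3072/1991] → run G
t=8: vr[B=4096/1991 D=4096/1991 E=3455488/1578863 F=11626496/6213911 G=3455488/1578863] → run F
t=9: vr[B=4096/1991 D=4096/1991 E=3455488/1578863 F=13665280/6213911 G=3455488/1578863 H=4096/1991] → run B
t=10: vr[B=5120/1991 D=4096/1991 E=3455488/1578863 F=13665280/6213911 G=3455488/1578863 H=4096/1991] → run D
t=11: vr[B=5120/1991 D=5120/1991 E=3455488/1578863 F=13665280/6213911 G=3455488/1578863 H=4096/1991] → run H
t=12: vr[B=5120/1991 D=5120/1991 E=3455488/1578863 F=13665280/6213911 G=3455488/1578863 H=4721664/1304105] → run E
t=13: vr[B=5120/1991 D=5120/1991 E=4474880/1578863 F=13665280/6213911 G=3455488/1578863 H=4721664/1304105] → run G
t=14: vr[B=5120/1991 D=5120/1991 E=4474880/1578863 F=13665280/6213911 G=4474880/1578863 H=4721664/1304105] → run F
t=15: vr[B=5120/1991 D=5120/1991 E=4474880/1578863 F=15704064/6213911 G=4474880/1578863 H=4721664/1304105] → run F
t=16: vr[B=5120/1991 D=5120/1991 E=4474880/1578863 F=17742848/6213911 G=4474880/1578863 H=4721664/1304105] → run B
t=17: vr[B=6144/1991 D=5120/1991 E=4474880/1578863 F=17742848/6213911 G=4474880/1578863 H=4721664/1304105] → run D
t=18: vr[B=6144/1991 D=6144/1991 E=4474880/1578863 F=17742848/6213911 G=4474880/1578863 H=4721664/1304105] → run E
t=19: vr[B=6144/1991 D=6144/1991 F=17742848/6213911 G=4474880/1578863 H=4721664/1304105] → run G
t=20: vr[B=6144/1991 D=6144/1991 F=17742848/6213911 G=5494272/1578863 H=4721664/1304105] → run F
t=21: vr[B=6144/1991 D=6144/1991 F=19781632/6213911 G=5494272/1578863 H=4721664/1304105] → run B
t=22: vr[D=6144/1991 F=19781632/6213911 G=5494272/1578863 H=4721664/1304105] → run D
t=23: vr[D=7168/1991 F=19781632/6213911 G=5494272/1578863 H=4721664/1304105] → run F
t=24: vr[D=7168/1991 G=5494272/1578863 H=4721664/1304105] → run G
t=25: vr[D=7168/1991 G=6513664/1578863 H=4721664/1304105] → run D
t=26: vr[D=8192/1991 G=6513664/1578863 H=4721664/1304105] → run H
t=27: vr[D=8192/1991 G=6513664/1578863 H=6760448/1304105] → run D
t=28: vr[D=9216/1991 G=6513664/1578863 H=6760448/1304105] → run G
t=29: vr[D=9216/1991 H=6760448/1304105] → run D
t=30: vr[H=6760448/1304105] → run H
t=31: vr[H=8799232/1304105] → run H
t=32: (idle)
t=33: (idle)
t=34: (idle)
t=35: (idle)
t=36: (idle)
t=37: (idle)
t=38: (idle)
t=39: (idle)
t=40: (idle)

vruntime(D, start of tick 5) = 4096/1991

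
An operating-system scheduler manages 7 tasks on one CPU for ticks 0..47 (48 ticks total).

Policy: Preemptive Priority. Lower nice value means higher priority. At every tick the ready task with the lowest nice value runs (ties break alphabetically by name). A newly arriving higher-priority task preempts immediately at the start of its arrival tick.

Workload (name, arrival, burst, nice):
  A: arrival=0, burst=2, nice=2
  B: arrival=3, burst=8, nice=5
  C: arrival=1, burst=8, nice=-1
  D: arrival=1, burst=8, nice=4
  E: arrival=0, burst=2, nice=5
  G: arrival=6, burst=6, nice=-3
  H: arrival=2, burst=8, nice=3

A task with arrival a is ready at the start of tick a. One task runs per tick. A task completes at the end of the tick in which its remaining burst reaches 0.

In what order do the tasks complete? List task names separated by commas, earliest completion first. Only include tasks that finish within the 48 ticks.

completion order = G, C, A, H, D, B, E

t=0: ready={A,E} → run A
t=1: ready={A,C,D,E} → run C
t=2: ready={A,C,D,E,H} → run C
t=3: ready={A,B,C,D,E,H} → run C
t=4: ready={A,B,C,D,E,H} → run C
t=5: ready={A,B,C,D,E,H} → run C
t=6: ready={A,B,C,D,E,G,H} → run G
t=7: ready={A,B,C,D,E,G,H} → run G
t=8: ready={A,B,C,D,E,G,H} → run G
t=9: ready={A,B,C,D,E,G,H} → run G
t=10: ready={A,B,C,D,E,G,H} → run G
t=11: ready={A,B,C,D,E,G,H} → run G
t=12: ready={A,B,C,D,E,H} → run C
t=13: ready={A,B,C,D,E,H} → run C
t=14: ready={A,B,C,D,E,H} → run C
t=15: ready={A,B,D,E,H} → run A
t=16: ready={B,D,E,H} → run H
t=17: ready={B,D,E,H} → run H
t=18: ready={B,D,E,H} → run H
t=19: ready={B,D,E,H} → run H
t=20: ready={B,D,E,H} → run H
t=21: ready={B,D,E,H} → run H
t=22: ready={B,D,E,H} → run H
t=23: ready={B,D,E,H} → run H
t=24: ready={B,D,E} → run D
t=25: ready={B,D,E} → run D
t=26: ready={B,D,E} → run D
t=27: ready={B,D,E} → run D
t=28: ready={B,D,E} → run D
t=29: ready={B,D,E} → run D
t=30: ready={B,D,E} → run D
t=31: ready={B,D,E} → run D
t=32: ready={B,E} → run B
t=33: ready={B,E} → run B
t=34: ready={B,E} → run B
t=35: ready={B,E} → run B
t=36: ready={B,E} → run B
t=37: ready={B,E} → run B
t=38: ready={B,E} → run B
t=39: ready={B,E} → run B
t=40: ready={E} → run E
t=41: ready={E} → run E
t=42: (idle)
t=43: (idle)
t=44: (idle)
t=45: (idle)
t=46: (idle)
t=47: (idle)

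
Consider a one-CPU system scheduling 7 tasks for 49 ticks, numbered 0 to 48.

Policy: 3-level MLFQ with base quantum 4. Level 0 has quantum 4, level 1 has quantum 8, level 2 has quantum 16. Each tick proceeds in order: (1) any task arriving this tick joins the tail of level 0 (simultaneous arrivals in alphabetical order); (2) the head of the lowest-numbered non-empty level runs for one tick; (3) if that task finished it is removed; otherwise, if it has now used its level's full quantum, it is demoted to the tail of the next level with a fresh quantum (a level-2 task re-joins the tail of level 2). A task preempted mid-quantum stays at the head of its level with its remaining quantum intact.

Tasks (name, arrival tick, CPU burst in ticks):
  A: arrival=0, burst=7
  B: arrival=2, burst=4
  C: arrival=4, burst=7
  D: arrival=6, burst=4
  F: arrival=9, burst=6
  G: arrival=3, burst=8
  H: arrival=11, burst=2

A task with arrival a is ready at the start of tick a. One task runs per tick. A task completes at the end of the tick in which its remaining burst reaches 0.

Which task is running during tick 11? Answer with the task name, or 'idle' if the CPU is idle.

running at tick 11 = G

t=0: L0/L1/L2 = A/-/- → run A
t=1: L0/L1/L2 = A/-/- → run A
t=2: L0/L1/L2 = AB/-/- → run A
t=3: L0/L1/L2 = ABG/-/- → run A
t=4: L0/L1/L2 = BGC/A/- → run B
t=5: L0/L1/L2 = BGC/A/- → run B
t=6: L0/L1/L2 = BGCD/A/- → run B
t=7: L0/L1/L2 = BGCD/A/- → run B
t=8: L0/L1/L2 = GCD/A/- → run G
t=9: L0/L1/L2 = GCDF/A/- → run G
t=10: L0/L1/L2 = GCDF/A/- → run G
t=11: L0/L1/L2 = GCDFH/A/- → run G
t=12: L0/L1/L2 = CDFH/AG/- → run C
t=13: L0/L1/L2 = CDFH/AG/- → run C
t=14: L0/L1/L2 = CDFH/AG/- → run C
t=15: L0/L1/L2 = CDFH/AG/- → run C
t=16: L0/L1/L2 = DFH/AGC/- → run D
t=17: L0/L1/L2 = DFH/AGC/- → run D
t=18: L0/L1/L2 = DFH/AGC/- → run D
t=19: L0/L1/L2 = DFH/AGC/- → run D
t=20: L0/L1/L2 = FH/AGC/- → run F
t=21: L0/L1/L2 = FH/AGC/- → run F
t=22: L0/L1/L2 = FH/AGC/- → run F
t=23: L0/L1/L2 = FH/AGC/- → run F
t=24: L0/L1/L2 = H/AGCF/- → run H
t=25: L0/L1/L2 = H/AGCF/- → run H
t=26: L0/L1/L2 = -/AGCF/- → run A
t=27: L0/L1/L2 = -/AGCF/- → run A
t=28: L0/L1/L2 = -/AGCF/- → run A
t=29: L0/L1/L2 = -/GCF/- → run G
t=30: L0/L1/L2 = -/GCF/- → run G
t=31: L0/L1/L2 = -/GCF/- → run G
t=32: L0/L1/L2 = -/GCF/- → run G
t=33: L0/L1/L2 = -/CF/- → run C
t=34: L0/L1/L2 = -/CF/- → run C
t=35: L0/L1/L2 = -/CF/- → run C
t=36: L0/L1/L2 = -/F/- → run F
t=37: L0/L1/L2 = -/F/- → run F
t=38: (idle)
t=39: (idle)
t=40: (idle)
t=41: (idle)
t=42: (idle)
t=43: (idle)
t=44: (idle)
t=45: (idle)
t=46: (idle)
t=47: (idle)
t=48: (idle)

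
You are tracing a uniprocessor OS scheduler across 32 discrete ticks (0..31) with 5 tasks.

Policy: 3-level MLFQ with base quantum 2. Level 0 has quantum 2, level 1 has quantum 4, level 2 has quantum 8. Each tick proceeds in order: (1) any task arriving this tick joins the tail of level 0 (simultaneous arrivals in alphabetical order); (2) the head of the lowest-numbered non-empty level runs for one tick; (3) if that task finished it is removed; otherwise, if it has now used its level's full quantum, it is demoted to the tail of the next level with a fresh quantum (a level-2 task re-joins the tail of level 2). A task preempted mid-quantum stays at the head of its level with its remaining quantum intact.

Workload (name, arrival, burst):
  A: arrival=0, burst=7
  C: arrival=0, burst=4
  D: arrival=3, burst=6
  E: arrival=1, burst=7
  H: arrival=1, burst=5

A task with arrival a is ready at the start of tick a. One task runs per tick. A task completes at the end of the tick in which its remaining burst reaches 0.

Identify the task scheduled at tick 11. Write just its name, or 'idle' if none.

t=0: L0/L1/L2 = AC/-/- → run A
t=1: L0/L1/L2 = ACEH/-/- → run A
t=2: L0/L1/L2 = CEH/A/- → run C
t=3: L0/L1/L2 = CEHD/A/- → run C
t=4: L0/L1/L2 = EHD/AC/- → run E
t=5: L0/L1/L2 = EHD/AC/- → run E
t=6: L0/L1/L2 = HD/ACE/- → run H
t=7: L0/L1/L2 = HD/ACE/- → run H
t=8: L0/L1/L2 = D/ACEH/- → run D
t=9: L0/L1/L2 = D/ACEH/- → run D
t=10: L0/L1/L2 = -/ACEHD/- → run A
t=11: L0/L1/L2 = -/ACEHD/- → run A
t=12: L0/L1/L2 = -/ACEHD/- → run A
t=13: L0/L1/L2 = -/ACEHD/- → run A
t=14: L0/L1/L2 = -/CEHD/A → run C
t=15: L0/L1/L2 = -/CEHD/A → run C
t=16: L0/L1/L2 = -/EHD/A → run E
t=17: L0/L1/L2 = -/EHD/A → run E
t=18: L0/L1/L2 = -/EHD/A → run E
t=19: L0/L1/L2 = -/EHD/A → run E
t=20: L0/L1/L2 = -/HD/AE → run H
t=21: L0/L1/L2 = -/HD/AE → run H
t=22: L0/L1/L2 = -/HD/AE → run H
t=23: L0/L1/L2 = -/D/AE → run D
t=24: L0/L1/L2 = -/D/AE → run D
t=25: L0/L1/L2 = -/D/AE → run D
t=26: L0/L1/L2 = -/D/AE → run D
t=27: L0/L1/L2 = -/-/AE → run A
t=28: L0/L1/L2 = -/-/E → run E
t=29: (idle)
t=30: (idle)
t=31: (idle)

running at tick 11 = A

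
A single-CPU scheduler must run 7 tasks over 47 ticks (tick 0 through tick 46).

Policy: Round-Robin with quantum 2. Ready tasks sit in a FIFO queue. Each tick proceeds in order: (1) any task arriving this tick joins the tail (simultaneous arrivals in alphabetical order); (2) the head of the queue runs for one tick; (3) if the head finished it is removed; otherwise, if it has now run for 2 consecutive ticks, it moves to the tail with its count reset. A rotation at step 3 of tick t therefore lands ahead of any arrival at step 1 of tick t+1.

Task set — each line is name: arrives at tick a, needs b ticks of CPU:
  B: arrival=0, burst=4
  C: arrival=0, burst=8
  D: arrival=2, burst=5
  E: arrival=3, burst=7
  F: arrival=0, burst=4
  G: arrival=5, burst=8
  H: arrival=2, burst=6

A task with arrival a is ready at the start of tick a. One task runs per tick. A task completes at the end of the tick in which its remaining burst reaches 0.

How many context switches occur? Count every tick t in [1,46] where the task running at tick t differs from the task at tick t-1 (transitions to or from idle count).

t=0: queue=[B,C,F] q_used=0 → run B
t=1: queue=[B,C,F] q_used=1 → run B
t=2: queue=[C,F,B,D,H] q_used=0 → run C
t=3: queue=[C,F,B,D,H,E] q_used=1 → run C
t=4: queue=[F,B,D,H,E,C] q_used=0 → run F
t=5: queue=[F,B,D,H,E,C,G] q_used=1 → run F
t=6: queue=[B,D,H,E,C,G,F] q_used=0 → run B
t=7: queue=[B,D,H,E,C,G,F] q_used=1 → run B
t=8: queue=[D,H,E,C,G,F] q_used=0 → run D
t=9: queue=[D,H,E,C,G,F] q_used=1 → run D
t=10: queue=[H,E,C,G,F,D] q_used=0 → run H
t=11: queue=[H,E,C,G,F,D] q_used=1 → run H
t=12: queue=[E,C,G,F,D,H] q_used=0 → run E
t=13: queue=[E,C,G,F,D,H] q_used=1 → run E
t=14: queue=[C,G,F,D,H,E] q_used=0 → run C
t=15: queue=[C,G,F,D,H,E] q_used=1 → run C
t=16: queue=[G,F,D,H,E,C] q_used=0 → run G
t=17: queue=[G,F,D,H,E,C] q_used=1 → run G
t=18: queue=[F,D,H,E,C,G] q_used=0 → run F
t=19: queue=[F,D,H,E,C,G] q_used=1 → run F
t=20: queue=[D,H,E,C,G] q_used=0 → run D
t=21: queue=[D,H,E,C,G] q_used=1 → run D
t=22: queue=[H,E,C,G,D] q_used=0 → run H
t=23: queue=[H,E,C,G,D] q_used=1 → run H
t=24: queue=[E,C,G,D,H] q_used=0 → run E
t=25: queue=[E,C,G,D,H] q_used=1 → run E
t=26: queue=[C,G,D,H,E] q_used=0 → run C
t=27: queue=[C,G,D,H,E] q_used=1 → run C
t=28: queue=[G,D,H,E,C] q_used=0 → run G
t=29: queue=[G,D,H,E,C] q_used=1 → run G
t=30: queue=[D,H,E,C,G] q_used=0 → run D
t=31: queue=[H,E,C,G] q_used=0 → run H
t=32: queue=[H,E,C,G] q_used=1 → run H
t=33: queue=[E,C,G] q_used=0 → run E
t=34: queue=[E,C,G] q_used=1 → run E
t=35: queue=[C,G,E] q_used=0 → run C
t=36: queue=[C,G,E] q_used=1 → run C
t=37: queue=[G,E] q_used=0 → run G
t=38: queue=[G,E] q_used=1 → run G
t=39: queue=[E,G] q_used=0 → run E
t=40: queue=[G] q_used=0 → run G
t=41: queue=[G] q_used=1 → run G
t=42: (idle)
t=43: (idle)
t=44: (idle)
t=45: (idle)
t=46: (idle)

context switches = 22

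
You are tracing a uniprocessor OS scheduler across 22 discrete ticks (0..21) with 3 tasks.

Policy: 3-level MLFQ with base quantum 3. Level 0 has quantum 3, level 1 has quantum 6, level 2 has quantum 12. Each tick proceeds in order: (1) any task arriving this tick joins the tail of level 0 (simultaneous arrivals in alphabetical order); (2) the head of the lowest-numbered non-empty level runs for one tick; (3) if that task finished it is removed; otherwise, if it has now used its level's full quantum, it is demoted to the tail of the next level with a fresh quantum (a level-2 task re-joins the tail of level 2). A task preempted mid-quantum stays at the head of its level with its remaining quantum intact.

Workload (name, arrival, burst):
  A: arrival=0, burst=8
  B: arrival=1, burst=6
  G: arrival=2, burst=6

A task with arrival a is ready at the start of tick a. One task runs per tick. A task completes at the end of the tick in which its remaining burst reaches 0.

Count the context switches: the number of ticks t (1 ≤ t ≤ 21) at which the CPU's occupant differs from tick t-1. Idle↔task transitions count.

t=0: L0/L1/L2 = A/-/- → run A
t=1: L0/L1/L2 = AB/-/- → run A
t=2: L0/L1/L2 = ABG/-/- → run A
t=3: L0/L1/L2 = BG/A/- → run B
t=4: L0/L1/L2 = BG/A/- → run B
t=5: L0/L1/L2 = BG/A/- → run B
t=6: L0/L1/L2 = G/AB/- → run G
t=7: L0/L1/L2 = G/AB/- → run G
t=8: L0/L1/L2 = G/AB/- → run G
t=9: L0/L1/L2 = -/ABG/- → run A
t=10: L0/L1/L2 = -/ABG/- → run A
t=11: L0/L1/L2 = -/ABG/- → run A
t=12: L0/L1/L2 = -/ABG/- → run A
t=13: L0/L1/L2 = -/ABG/- → run A
t=14: L0/L1/L2 = -/BG/- → run B
t=15: L0/L1/L2 = -/BG/- → run B
t=16: L0/L1/L2 = -/BG/- → run B
t=17: L0/L1/L2 = -/G/- → run G
t=18: L0/L1/L2 = -/G/- → run G
t=19: L0/L1/L2 = -/G/- → run G
t=20: (idle)
t=21: (idle)

context switches = 6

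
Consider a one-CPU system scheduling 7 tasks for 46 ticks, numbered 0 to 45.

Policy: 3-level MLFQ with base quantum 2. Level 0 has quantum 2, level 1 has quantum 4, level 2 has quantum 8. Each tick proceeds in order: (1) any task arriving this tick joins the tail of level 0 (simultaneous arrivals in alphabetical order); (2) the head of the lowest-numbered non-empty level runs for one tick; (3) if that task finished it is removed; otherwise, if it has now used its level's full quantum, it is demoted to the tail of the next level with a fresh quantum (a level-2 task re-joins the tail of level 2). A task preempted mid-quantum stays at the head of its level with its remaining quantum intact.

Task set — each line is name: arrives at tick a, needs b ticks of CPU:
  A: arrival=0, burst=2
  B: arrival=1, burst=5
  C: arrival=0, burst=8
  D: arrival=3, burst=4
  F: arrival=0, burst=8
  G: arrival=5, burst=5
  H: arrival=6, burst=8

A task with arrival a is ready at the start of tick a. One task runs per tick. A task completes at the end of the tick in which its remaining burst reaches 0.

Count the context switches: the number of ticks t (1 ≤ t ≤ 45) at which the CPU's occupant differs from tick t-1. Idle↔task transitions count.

context switches = 16

t=0: L0/L1/L2 = ACF/-/- → run A
t=1: L0/L1/L2 = ACFB/-/- → run A
t=2: L0/L1/L2 = CFB/-/- → run C
t=3: L0/L1/L2 = CFBD/-/- → run C
t=4: L0/L1/L2 = FBD/C/- → run F
t=5: L0/L1/L2 = FBDG/C/- → run F
t=6: L0/L1/L2 = BDGH/CF/- → run B
t=7: L0/L1/L2 = BDGH/CF/- → run B
t=8: L0/L1/L2 = DGH/CFB/- → run D
t=9: L0/L1/L2 = DGH/CFB/- → run D
t=10: L0/L1/L2 = GH/CFBD/- → run G
t=11: L0/L1/L2 = GH/CFBD/- → run G
t=12: L0/L1/L2 = H/CFBDG/- → run H
t=13: L0/L1/L2 = H/CFBDG/- → run H
t=14: L0/L1/L2 = -/CFBDGH/- → run C
t=15: L0/L1/L2 = -/CFBDGH/- → run C
t=16: L0/L1/L2 = -/CFBDGH/- → run C
t=17: L0/L1/L2 = -/CFBDGH/- → run C
t=18: L0/L1/L2 = -/FBDGH/C → run F
t=19: L0/L1/L2 = -/FBDGH/C → run F
t=20: L0/L1/L2 = -/FBDGH/C → run F
t=21: L0/L1/L2 = -/FBDGH/C → run F
t=22: L0/L1/L2 = -/BDGH/CF → run B
t=23: L0/L1/L2 = -/BDGH/CF → run B
t=24: L0/L1/L2 = -/BDGH/CF → run B
t=25: L0/L1/L2 = -/DGH/CF → run D
t=26: L0/L1/L2 = -/DGH/CF → run D
t=27: L0/L1/L2 = -/GH/CF → run G
t=28: L0/L1/L2 = -/GH/CF → run G
t=29: L0/L1/L2 = -/GH/CF → run G
t=30: L0/L1/L2 = -/H/CF → run H
t=31: L0/L1/L2 = -/H/CF → run H
t=32: L0/L1/L2 = -/H/CF → run H
t=33: L0/L1/L2 = -/H/CF → run H
t=34: L0/L1/L2 = -/-/CFH → run C
t=35: L0/L1/L2 = -/-/CFH → run C
t=36: L0/L1/L2 = -/-/FH → run F
t=37: L0/L1/L2 = -/-/FH → run F
t=38: L0/L1/L2 = -/-/H → run H
t=39: L0/L1/L2 = -/-/H → run H
t=40: (idle)
t=41: (idle)
t=42: (idle)
t=43: (idle)
t=44: (idle)
t=45: (idle)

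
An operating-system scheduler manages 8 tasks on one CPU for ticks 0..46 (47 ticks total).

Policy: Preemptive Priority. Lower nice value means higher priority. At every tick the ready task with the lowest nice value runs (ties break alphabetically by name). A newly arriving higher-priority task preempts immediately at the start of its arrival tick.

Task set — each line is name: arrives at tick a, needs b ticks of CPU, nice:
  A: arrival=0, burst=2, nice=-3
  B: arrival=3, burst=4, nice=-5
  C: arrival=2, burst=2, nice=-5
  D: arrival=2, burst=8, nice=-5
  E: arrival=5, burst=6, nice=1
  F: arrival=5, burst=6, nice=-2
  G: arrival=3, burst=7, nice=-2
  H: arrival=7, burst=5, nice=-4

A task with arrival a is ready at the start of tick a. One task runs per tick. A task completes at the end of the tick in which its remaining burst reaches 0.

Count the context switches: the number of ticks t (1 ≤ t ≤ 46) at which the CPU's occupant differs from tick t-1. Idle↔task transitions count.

context switches = 9

t=0: ready={A} → run A
t=1: ready={A} → run A
t=2: ready={C,D} → run C
t=3: ready={B,C,D,G} → run B
t=4: ready={B,C,D,G} → run B
t=5: ready={B,C,D,E,F,G} → run B
t=6: ready={B,C,D,E,F,G} → run B
t=7: ready={C,D,E,F,G,H} → run C
t=8: ready={D,E,F,G,H} → run D
t=9: ready={D,E,F,G,H} → run D
t=10: ready={D,E,F,G,H} → run D
t=11: ready={D,E,F,G,H} → run D
t=12: ready={D,E,F,G,H} → run D
t=13: ready={D,E,F,G,H} → run D
t=14: ready={D,E,F,G,H} → run D
t=15: ready={D,E,F,G,H} → run D
t=16: ready={E,F,G,H} → run H
t=17: ready={E,F,G,H} → run H
t=18: ready={E,F,G,H} → run H
t=19: ready={E,F,G,H} → run H
t=20: ready={E,F,G,H} → run H
t=21: ready={E,F,G} → run F
t=22: ready={E,F,G} → run F
t=23: ready={E,F,G} → run F
t=24: ready={E,F,G} → run F
t=25: ready={E,F,G} → run F
t=26: ready={E,F,G} → run F
t=27: ready={E,G} → run G
t=28: ready={E,G} → run G
t=29: ready={E,G} → run G
t=30: ready={E,G} → run G
t=31: ready={E,G} → run G
t=32: ready={E,G} → run G
t=33: ready={E,G} → run G
t=34: ready={E} → run E
t=35: ready={E} → run E
t=36: ready={E} → run E
t=37: ready={E} → run E
t=38: ready={E} → run E
t=39: ready={E} → run E
t=40: (idle)
t=41: (idle)
t=42: (idle)
t=43: (idle)
t=44: (idle)
t=45: (idle)
t=46: (idle)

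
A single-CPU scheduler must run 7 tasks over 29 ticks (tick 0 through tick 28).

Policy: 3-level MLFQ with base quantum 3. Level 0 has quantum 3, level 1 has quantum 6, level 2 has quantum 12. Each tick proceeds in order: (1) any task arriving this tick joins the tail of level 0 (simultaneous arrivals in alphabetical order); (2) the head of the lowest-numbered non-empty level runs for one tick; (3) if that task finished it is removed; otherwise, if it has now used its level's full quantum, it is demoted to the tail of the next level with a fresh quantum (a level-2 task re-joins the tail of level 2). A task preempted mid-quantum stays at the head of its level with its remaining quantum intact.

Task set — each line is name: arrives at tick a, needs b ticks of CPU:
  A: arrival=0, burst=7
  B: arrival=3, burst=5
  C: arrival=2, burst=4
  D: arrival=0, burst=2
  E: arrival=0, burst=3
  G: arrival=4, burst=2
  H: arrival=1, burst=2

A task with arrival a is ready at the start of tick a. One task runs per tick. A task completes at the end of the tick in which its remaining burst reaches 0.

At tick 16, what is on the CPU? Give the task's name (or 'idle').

t=0: L0/L1/L2 = ADE/-/- → run A
t=1: L0/L1/L2 = ADEH/-/- → run A
t=2: L0/L1/L2 = ADEHC/-/- → run A
t=3: L0/L1/L2 = DEHCB/A/- → run D
t=4: L0/L1/L2 = DEHCBG/A/- → run D
t=5: L0/L1/L2 = EHCBG/A/- → run E
t=6: L0/L1/L2 = EHCBG/A/- → run E
t=7: L0/L1/L2 = EHCBG/A/- → run E
t=8: L0/L1/L2 = HCBG/A/- → run H
t=9: L0/L1/L2 = HCBG/A/- → run H
t=10: L0/L1/L2 = CBG/A/- → run C
t=11: L0/L1/L2 = CBG/A/- → run C
t=12: L0/L1/L2 = CBG/A/- → run C
t=13: L0/L1/L2 = BG/AC/- → run B
t=14: L0/L1/L2 = BG/AC/- → run B
t=15: L0/L1/L2 = BG/AC/- → run B
t=16: L0/L1/L2 = G/ACB/- → run G
t=17: L0/L1/L2 = G/ACB/- → run G
t=18: L0/L1/L2 = -/ACB/- → run A
t=19: L0/L1/L2 = -/ACB/- → run A
t=20: L0/L1/L2 = -/ACB/- → run A
t=21: L0/L1/L2 = -/ACB/- → run A
t=22: L0/L1/L2 = -/CB/- → run C
t=23: L0/L1/L2 = -/B/- → run B
t=24: L0/L1/L2 = -/B/- → run B
t=25: (idle)
t=26: (idle)
t=27: (idle)
t=28: (idle)

running at tick 16 = G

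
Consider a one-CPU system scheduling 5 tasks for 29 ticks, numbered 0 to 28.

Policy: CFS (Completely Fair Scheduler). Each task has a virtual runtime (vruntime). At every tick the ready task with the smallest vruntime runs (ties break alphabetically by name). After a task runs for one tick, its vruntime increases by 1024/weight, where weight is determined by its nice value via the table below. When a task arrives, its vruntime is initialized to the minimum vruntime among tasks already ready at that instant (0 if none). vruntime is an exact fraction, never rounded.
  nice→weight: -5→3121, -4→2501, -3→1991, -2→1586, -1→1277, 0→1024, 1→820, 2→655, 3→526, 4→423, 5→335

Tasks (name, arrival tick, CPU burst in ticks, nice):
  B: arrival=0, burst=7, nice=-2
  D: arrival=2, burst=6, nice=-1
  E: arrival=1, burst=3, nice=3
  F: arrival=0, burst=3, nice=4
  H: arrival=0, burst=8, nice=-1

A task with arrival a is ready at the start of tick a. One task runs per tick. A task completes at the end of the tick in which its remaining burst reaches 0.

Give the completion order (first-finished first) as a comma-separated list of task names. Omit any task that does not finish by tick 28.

t=0: vr[B=0 F=0 H=0] → run B
t=1: vr[B=512/793 E=0 F=0 H=0] → run E
t=2: vr[B=512/793 D=0 E=512/263 F=0 H=0] → run D
t=3: vr[B=512/793 D=1024/1277 E=512/263 F=0 H=0] → run F
t=4: vr[B=512/793 D=1024/1277 E=512/263 F=1024/423 H=0] → run H
t=5: vr[B=512/793 D=1024/1277 E=512/263 F=1024/423 H=1024/1277] → run B
t=6: vr[B=1024/793 D=1024/1277 E=512/263 F=1024/423 H=1024/1277] → run D
t=7: vr[B=1024/793 D=2048/1277 E=512/263 F=1024/423 H=1024/1277] → run H
t=8: vr[B=1024/793 D=2048/1277 E=512/263 F=1024/423 H=2048/1277] → run B
t=9: vr[B=1536/793 D=2048/1277 E=512/263 F=1024/423 H=2048/1277] → run D
t=10: vr[B=1536/793 D=3072/1277 E=512/263 F=1024/423 H=2048/1277] → run H
t=11: vr[B=1536/793 D=3072/1277 E=512/263 F=1024/423 H=3072/1277] → run B
t=12: vr[B=2048/793 D=3072/1277 E=512/263 F=1024/423 H=3072/1277] → run E
t=13: vr[B=2048/793 D=3072/1277 E=1024/263 F=1024/423 H=3072/1277] → run D
t=14: vr[B=2048/793 D=4096/1277 E=1024/263 F=1024/423 H=3072/1277] → run H
t=15: vr[B=2048/793 D=4096/1277 E=1024/263 F=1024/423 H=4096/1277] → run F
t=16: vr[B=2048/793 D=4096/1277 E=1024/263 F=2048/423 H=4096/1277] → run B
t=17: vr[B=2560/793 D=4096/1277 E=1024/263 F=2048/423 H=4096/1277] → run D
t=18: vr[B=2560/793 D=5120/1277 E=1024/263 F=2048/423 H=4096/1277] → run H
t=19: vr[B=2560/793 D=5120/1277 E=1024/263 F=2048/423 H=5120/1277] → run B
t=20: vr[B=3072/793 D=5120/1277 E=1024/263 F=2048/423 H=5120/1277] → run B
t=21: vr[D=5120/1277 E=1024/263 F=2048/423 H=5120/1277] → run E
t=22: vr[D=5120/1277 F=2048/423 H=5120/1277] → run D
t=23: vr[F=2048/423 H=5120/1277] → run H
t=24: vr[F=2048/423 H=6144/1277] → run H
t=25: vr[F=2048/423 H=7168/1277] → run F
t=26: vr[H=7168/1277] → run H
t=27: (idle)
t=28: (idle)

completion order = B, E, D, F, H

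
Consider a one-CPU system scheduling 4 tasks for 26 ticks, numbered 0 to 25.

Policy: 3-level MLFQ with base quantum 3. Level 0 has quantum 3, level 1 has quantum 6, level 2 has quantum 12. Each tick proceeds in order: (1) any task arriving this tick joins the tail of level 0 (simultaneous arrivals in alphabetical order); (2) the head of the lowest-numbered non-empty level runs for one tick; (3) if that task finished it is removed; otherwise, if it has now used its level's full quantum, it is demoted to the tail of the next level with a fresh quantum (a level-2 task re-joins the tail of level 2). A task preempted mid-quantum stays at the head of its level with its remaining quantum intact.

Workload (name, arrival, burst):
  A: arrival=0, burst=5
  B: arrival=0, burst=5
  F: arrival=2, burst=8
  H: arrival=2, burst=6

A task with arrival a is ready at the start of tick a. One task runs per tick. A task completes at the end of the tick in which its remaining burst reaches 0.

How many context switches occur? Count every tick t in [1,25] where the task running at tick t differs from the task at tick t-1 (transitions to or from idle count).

context switches = 8

t=0: L0/L1/L2 = AB/-/- → run A
t=1: L0/L1/L2 = AB/-/- → run A
t=2: L0/L1/L2 = ABFH/-/- → run A
t=3: L0/L1/L2 = BFH/A/- → run B
t=4: L0/L1/L2 = BFH/A/- → run B
t=5: L0/L1/L2 = BFH/A/- → run B
t=6: L0/L1/L2 = FH/AB/- → run F
t=7: L0/L1/L2 = FH/AB/- → run F
t=8: L0/L1/L2 = FH/AB/- → run F
t=9: L0/L1/L2 = H/ABF/- → run H
t=10: L0/L1/L2 = H/ABF/- → run H
t=11: L0/L1/L2 = H/ABF/- → run H
t=12: L0/L1/L2 = -/ABFH/- → run A
t=13: L0/L1/L2 = -/ABFH/- → run A
t=14: L0/L1/L2 = -/BFH/- → run B
t=15: L0/L1/L2 = -/BFH/- → run B
t=16: L0/L1/L2 = -/FH/- → run F
t=17: L0/L1/L2 = -/FH/- → run F
t=18: L0/L1/L2 = -/FH/- → run F
t=19: L0/L1/L2 = -/FH/- → run F
t=20: L0/L1/L2 = -/FH/- → run F
t=21: L0/L1/L2 = -/H/- → run H
t=22: L0/L1/L2 = -/H/- → run H
t=23: L0/L1/L2 = -/H/- → run H
t=24: (idle)
t=25: (idle)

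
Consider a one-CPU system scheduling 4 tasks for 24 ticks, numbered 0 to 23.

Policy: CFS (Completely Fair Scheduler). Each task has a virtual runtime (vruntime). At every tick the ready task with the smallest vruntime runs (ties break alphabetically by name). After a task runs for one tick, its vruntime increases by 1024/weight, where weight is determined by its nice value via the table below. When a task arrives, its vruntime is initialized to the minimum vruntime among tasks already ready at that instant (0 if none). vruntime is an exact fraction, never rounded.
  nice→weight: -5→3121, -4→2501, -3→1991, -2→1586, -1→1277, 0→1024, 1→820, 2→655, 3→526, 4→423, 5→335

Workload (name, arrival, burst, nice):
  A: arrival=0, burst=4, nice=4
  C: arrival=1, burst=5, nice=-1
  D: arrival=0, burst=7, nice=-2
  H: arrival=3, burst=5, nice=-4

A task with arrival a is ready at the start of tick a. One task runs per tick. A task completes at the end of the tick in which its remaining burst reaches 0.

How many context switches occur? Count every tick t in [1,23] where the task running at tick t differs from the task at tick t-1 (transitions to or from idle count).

t=0: vr[A=0 D=0] → run A
t=1: vr[A=1024/423 C=0 D=0] → run C
t=2: vr[A=1024/423 C=1024/1277 D=0] → run D
t=3: vr[A=1024/423 C=1024/1277 D=512/793 H=512/793] → run D
t=4: vr[A=1024/423 C=1024/1277 D=1024/793 H=512/793] → run H
t=5: vr[A=1024/423 C=1024/1277 D=1024/793 H=34304/32513] → run C
t=6: vr[A=1024/423 C=2048/1277 D=1024/793 H=34304/32513] → run H
t=7: vr[A=1024/423 C=2048/1277 D=1024/793 H=47616/32513] → run D
t=8: vr[A=1024/423 C=2048/1277 D=1536/793 H=47616/32513] → run H
t=9: vr[A=1024/423 C=2048/1277 D=1536/793 H=60928/32513] → run C
t=10: vr[A=1024/423 C=3072/1277 D=1536/793 H=60928/32513] → run H
t=11: vr[A=1024/423 C=3072/1277 D=1536/793 H=74240/32513] → run D
t=12: vr[A=1024/423 C=3072/1277 D=2048/793 H=74240/32513] → run H
t=13: vr[A=1024/423 C=3072/1277 D=2048/793] → run C
t=14: vr[A=1024/423 C=4096/1277 D=2048/793] → run A
t=15: vr[A=2048/423 C=4096/1277 D=2048/793] → run D
t=16: vr[A=2048/423 C=4096/1277 D=2560/793] → run C
t=17: vr[A=2048/423 D=2560/793] → run D
t=18: vr[A=2048/423 D=3072/793] → run D
t=19: vr[A=2048/423] → run A
t=20: vr[A=1024/141] → run A
t=21: (idle)
t=22: (idle)
t=23: (idle)

context switches = 18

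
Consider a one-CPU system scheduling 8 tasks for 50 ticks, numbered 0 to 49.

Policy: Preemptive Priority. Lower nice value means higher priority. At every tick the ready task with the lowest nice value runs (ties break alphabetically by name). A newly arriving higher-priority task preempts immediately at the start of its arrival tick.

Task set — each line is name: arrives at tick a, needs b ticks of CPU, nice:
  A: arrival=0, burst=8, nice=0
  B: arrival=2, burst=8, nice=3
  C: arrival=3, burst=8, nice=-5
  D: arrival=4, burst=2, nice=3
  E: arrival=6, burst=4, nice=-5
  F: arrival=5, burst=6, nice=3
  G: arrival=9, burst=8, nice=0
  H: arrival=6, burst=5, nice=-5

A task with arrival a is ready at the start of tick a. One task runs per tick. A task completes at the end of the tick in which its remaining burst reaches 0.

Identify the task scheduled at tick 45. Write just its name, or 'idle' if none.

running at tick 45 = F

t=0: ready={A} → run A
t=1: ready={A} → run A
t=2: ready={A,B} → run A
t=3: ready={A,B,C} → run C
t=4: ready={A,B,C,D} → run C
t=5: ready={A,B,C,D,F} → run C
t=6: ready={A,B,C,D,E,F,H} → run C
t=7: ready={A,B,C,D,E,F,H} → run C
t=8: ready={A,B,C,D,E,F,H} → run C
t=9: ready={A,B,C,D,E,F,G,H} → run C
t=10: ready={A,B,C,D,E,F,G,H} → run C
t=11: ready={A,B,D,E,F,G,H} → run E
t=12: ready={A,B,D,E,F,G,H} → run E
t=13: ready={A,B,D,E,F,G,H} → run E
t=14: ready={A,B,D,E,F,G,H} → run E
t=15: ready={A,B,D,F,G,H} → run H
t=16: ready={A,B,D,F,G,H} → run H
t=17: ready={A,B,D,F,G,H} → run H
t=18: ready={A,B,D,F,G,H} → run H
t=19: ready={A,B,D,F,G,H} → run H
t=20: ready={A,B,D,F,G} → run A
t=21: ready={A,B,D,F,G} → run A
t=22: ready={A,B,D,F,G} → run A
t=23: ready={A,B,D,F,G} → run A
t=24: ready={A,B,D,F,G} → run A
t=25: ready={B,D,F,G} → run G
t=26: ready={B,D,F,G} → run G
t=27: ready={B,D,F,G} → run G
t=28: ready={B,D,F,G} → run G
t=29: ready={B,D,F,G} → run G
t=30: ready={B,D,F,G} → run G
t=31: ready={B,D,F,G} → run G
t=32: ready={B,D,F,G} → run G
t=33: ready={B,D,F} → run B
t=34: ready={B,D,F} → run B
t=35: ready={B,D,F} → run B
t=36: ready={B,D,F} → run B
t=37: ready={B,D,F} → run B
t=38: ready={B,D,F} → run B
t=39: ready={B,D,F} → run B
t=40: ready={B,D,F} → run B
t=41: ready={D,F} → run D
t=42: ready={D,F} → run D
t=43: ready={F} → run F
t=44: ready={F} → run F
t=45: ready={F} → run F
t=46: ready={F} → run F
t=47: ready={F} → run F
t=48: ready={F} → run F
t=49: (idle)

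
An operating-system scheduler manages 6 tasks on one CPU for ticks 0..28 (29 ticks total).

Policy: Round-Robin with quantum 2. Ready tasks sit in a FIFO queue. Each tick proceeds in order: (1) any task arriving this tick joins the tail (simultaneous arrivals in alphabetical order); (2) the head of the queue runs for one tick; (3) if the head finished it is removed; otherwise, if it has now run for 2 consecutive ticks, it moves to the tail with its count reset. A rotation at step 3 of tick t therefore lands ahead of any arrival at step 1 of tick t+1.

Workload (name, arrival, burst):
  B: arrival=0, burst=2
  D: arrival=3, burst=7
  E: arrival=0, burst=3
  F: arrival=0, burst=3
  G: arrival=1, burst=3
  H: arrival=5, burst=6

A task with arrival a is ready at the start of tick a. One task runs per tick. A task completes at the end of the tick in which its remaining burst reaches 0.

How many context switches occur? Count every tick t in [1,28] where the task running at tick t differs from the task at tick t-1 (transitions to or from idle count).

context switches = 14

t=0: queue=[B,E,F] q_used=0 → run B
t=1: queue=[B,E,F,G] q_used=1 → run B
t=2: queue=[E,F,G] q_used=0 → run E
t=3: queue=[E,F,G,D] q_used=1 → run E
t=4: queue=[F,G,D,E] q_used=0 → run F
t=5: queue=[F,G,D,E,H] q_used=1 → run F
t=6: queue=[G,D,E,H,F] q_used=0 → run G
t=7: queue=[G,D,E,H,F] q_used=1 → run G
t=8: queue=[D,E,H,F,G] q_used=0 → run D
t=9: queue=[D,E,H,F,G] q_used=1 → run D
t=10: queue=[E,H,F,G,D] q_used=0 → run E
t=11: queue=[H,F,G,D] q_used=0 → run H
t=12: queue=[H,F,G,D] q_used=1 → run H
t=13: queue=[F,G,D,H] q_used=0 → run F
t=14: queue=[G,D,H] q_used=0 → run G
t=15: queue=[D,H] q_used=0 → run D
t=16: queue=[D,H] q_used=1 → run D
t=17: queue=[H,D] q_used=0 → run H
t=18: queue=[H,D] q_used=1 → run H
t=19: queue=[D,H] q_used=0 → run D
t=20: queue=[D,H] q_used=1 → run D
t=21: queue=[H,D] q_used=0 → run H
t=22: queue=[H,D] q_used=1 → run H
t=23: queue=[D] q_used=0 → run D
t=24: (idle)
t=25: (idle)
t=26: (idle)
t=27: (idle)
t=28: (idle)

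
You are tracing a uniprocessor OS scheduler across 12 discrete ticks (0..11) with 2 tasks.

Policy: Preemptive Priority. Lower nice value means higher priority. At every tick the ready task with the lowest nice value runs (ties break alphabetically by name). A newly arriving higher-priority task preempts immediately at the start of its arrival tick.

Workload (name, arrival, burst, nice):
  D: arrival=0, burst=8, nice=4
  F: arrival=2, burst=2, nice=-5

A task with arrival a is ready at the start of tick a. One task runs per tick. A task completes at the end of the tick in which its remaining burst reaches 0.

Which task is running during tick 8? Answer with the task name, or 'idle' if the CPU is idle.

running at tick 8 = D

t=0: ready={D} → run D
t=1: ready={D} → run D
t=2: ready={D,F} → run F
t=3: ready={D,F} → run F
t=4: ready={D} → run D
t=5: ready={D} → run D
t=6: ready={D} → run D
t=7: ready={D} → run D
t=8: ready={D} → run D
t=9: ready={D} → run D
t=10: (idle)
t=11: (idle)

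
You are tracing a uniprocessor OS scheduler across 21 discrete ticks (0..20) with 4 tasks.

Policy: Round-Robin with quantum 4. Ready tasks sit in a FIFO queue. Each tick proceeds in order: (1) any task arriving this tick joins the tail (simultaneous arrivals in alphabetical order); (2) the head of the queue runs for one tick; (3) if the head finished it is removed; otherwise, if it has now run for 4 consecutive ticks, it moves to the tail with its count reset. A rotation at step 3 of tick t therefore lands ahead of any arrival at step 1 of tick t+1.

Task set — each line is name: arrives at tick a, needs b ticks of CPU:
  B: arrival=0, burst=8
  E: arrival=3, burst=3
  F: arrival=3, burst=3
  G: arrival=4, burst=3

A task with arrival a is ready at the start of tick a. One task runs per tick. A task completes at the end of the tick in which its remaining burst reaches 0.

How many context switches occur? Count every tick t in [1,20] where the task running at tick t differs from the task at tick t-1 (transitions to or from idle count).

context switches = 5

t=0: queue=[B] q_used=0 → run B
t=1: queue=[B] q_used=1 → run B
t=2: queue=[B] q_used=2 → run B
t=3: queue=[B,E,F] q_used=3 → run B
t=4: queue=[E,F,B,G] q_used=0 → run E
t=5: queue=[E,F,B,G] q_used=1 → run E
t=6: queue=[E,F,B,G] q_used=2 → run E
t=7: queue=[F,B,G] q_used=0 → run F
t=8: queue=[F,B,G] q_used=1 → run F
t=9: queue=[F,B,G] q_used=2 → run F
t=10: queue=[B,G] q_used=0 → run B
t=11: queue=[B,G] q_used=1 → run B
t=12: queue=[B,G] q_used=2 → run B
t=13: queue=[B,G] q_used=3 → run B
t=14: queue=[G] q_used=0 → run G
t=15: queue=[G] q_used=1 → run G
t=16: queue=[G] q_used=2 → run G
t=17: (idle)
t=18: (idle)
t=19: (idle)
t=20: (idle)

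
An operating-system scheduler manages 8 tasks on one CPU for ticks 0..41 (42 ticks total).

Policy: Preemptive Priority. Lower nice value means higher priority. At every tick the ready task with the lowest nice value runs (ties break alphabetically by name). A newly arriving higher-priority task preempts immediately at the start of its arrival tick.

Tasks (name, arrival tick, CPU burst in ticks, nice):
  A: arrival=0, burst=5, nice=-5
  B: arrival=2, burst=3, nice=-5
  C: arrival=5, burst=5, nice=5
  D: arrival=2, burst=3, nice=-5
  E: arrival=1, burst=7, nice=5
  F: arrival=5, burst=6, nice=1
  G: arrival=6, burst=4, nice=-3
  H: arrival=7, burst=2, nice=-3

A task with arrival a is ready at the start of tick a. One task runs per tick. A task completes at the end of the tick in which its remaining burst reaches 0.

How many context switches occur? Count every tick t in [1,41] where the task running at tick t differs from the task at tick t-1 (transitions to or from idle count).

t=0: ready={A} → run A
t=1: ready={A,E} → run A
t=2: ready={A,B,D,E} → run A
t=3: ready={A,B,D,E} → run A
t=4: ready={A,B,D,E} → run A
t=5: ready={B,C,D,E,F} → run B
t=6: ready={B,C,D,E,F,G} → run B
t=7: ready={B,C,D,E,F,G,H} → run B
t=8: ready={C,D,E,F,G,H} → run D
t=9: ready={C,D,E,F,G,H} → run D
t=10: ready={C,D,E,F,G,H} → run D
t=11: ready={C,E,F,G,H} → run G
t=12: ready={C,E,F,G,H} → run G
t=13: ready={C,E,F,G,H} → run G
t=14: ready={C,E,F,G,H} → run G
t=15: ready={C,E,F,H} → run H
t=16: ready={C,E,F,H} → run H
t=17: ready={C,E,F} → run F
t=18: ready={C,E,F} → run F
t=19: ready={C,E,F} → run F
t=20: ready={C,E,F} → run F
t=21: ready={C,E,F} → run F
t=22: ready={C,E,F} → run F
t=23: ready={C,E} → run C
t=24: ready={C,E} → run C
t=25: ready={C,E} → run C
t=26: ready={C,E} → run C
t=27: ready={C,E} → run C
t=28: ready={E} → run E
t=29: ready={E} → run E
t=30: ready={E} → run E
t=31: ready={E} → run E
t=32: ready={E} → run E
t=33: ready={E} → run E
t=34: ready={E} → run E
t=35: (idle)
t=36: (idle)
t=37: (idle)
t=38: (idle)
t=39: (idle)
t=40: (idle)
t=41: (idle)

context switches = 8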